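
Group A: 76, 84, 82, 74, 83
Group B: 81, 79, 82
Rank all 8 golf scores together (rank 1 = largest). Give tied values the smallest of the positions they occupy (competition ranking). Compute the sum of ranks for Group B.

Sorted (descending): 84, 83, 82, 82, 81, 79, 76, 74
The 2 values of 82 occupy positions 3–4 → each gets rank 3.
Group B values → pooled ranks: 81→5, 79→6, 82→3
Rank sum = 5 + 6 + 3 = 14

14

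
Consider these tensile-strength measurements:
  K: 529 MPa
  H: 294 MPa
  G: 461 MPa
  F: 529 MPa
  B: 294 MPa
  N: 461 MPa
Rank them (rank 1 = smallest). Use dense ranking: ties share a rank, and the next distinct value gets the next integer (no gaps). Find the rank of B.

Sorted (ascending): 294, 294, 461, 461, 529, 529
The 2 values of 294 share dense rank 1.
The 2 values of 461 share dense rank 2.
The 2 values of 529 share dense rank 3.
B has value 294 MPa → rank 1.

1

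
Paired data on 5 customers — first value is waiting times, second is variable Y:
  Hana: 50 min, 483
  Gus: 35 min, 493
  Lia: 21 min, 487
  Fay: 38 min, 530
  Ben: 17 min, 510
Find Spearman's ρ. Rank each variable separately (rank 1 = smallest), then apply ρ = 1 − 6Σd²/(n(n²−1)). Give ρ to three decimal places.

-0.300

Ranks of variable 1: 5, 3, 2, 4, 1
Ranks of variable 2: 1, 3, 2, 5, 4
d = r₁ − r₂: 4, 0, 0, -1, -3
d²: 16, 0, 0, 1, 9; Σd² = 26
ρ = 1 − 6·26/(5·24) = 1 − 156/120 = -0.300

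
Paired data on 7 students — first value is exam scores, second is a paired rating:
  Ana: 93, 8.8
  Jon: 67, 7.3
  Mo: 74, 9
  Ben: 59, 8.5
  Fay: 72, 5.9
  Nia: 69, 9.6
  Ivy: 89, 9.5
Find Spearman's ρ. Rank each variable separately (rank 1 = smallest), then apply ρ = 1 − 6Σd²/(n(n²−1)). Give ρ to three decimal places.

0.321

Ranks of variable 1: 7, 2, 5, 1, 4, 3, 6
Ranks of variable 2: 4, 2, 5, 3, 1, 7, 6
d = r₁ − r₂: 3, 0, 0, -2, 3, -4, 0
d²: 9, 0, 0, 4, 9, 16, 0; Σd² = 38
ρ = 1 − 6·38/(7·48) = 1 − 228/336 = 0.321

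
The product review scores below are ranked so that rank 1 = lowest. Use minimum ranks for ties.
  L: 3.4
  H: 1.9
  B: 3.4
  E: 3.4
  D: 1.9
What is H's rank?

Sorted (ascending): 1.9, 1.9, 3.4, 3.4, 3.4
The 2 values of 1.9 occupy positions 1–2 → each gets rank 1.
The 3 values of 3.4 occupy positions 3–5 → each gets rank 3.
H has value 1.9 → rank 1.

1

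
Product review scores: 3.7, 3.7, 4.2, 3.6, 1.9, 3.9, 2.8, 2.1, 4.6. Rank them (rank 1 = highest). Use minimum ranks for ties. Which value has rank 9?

1.9

Sorted (descending): 4.6, 4.2, 3.9, 3.7, 3.7, 3.6, 2.8, 2.1, 1.9
The 2 values of 3.7 occupy positions 4–5 → each gets rank 4.
Rank 9 → value 1.9.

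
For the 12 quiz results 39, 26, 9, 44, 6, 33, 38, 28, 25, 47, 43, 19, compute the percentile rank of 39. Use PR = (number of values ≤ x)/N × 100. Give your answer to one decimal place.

N = 12.
Strictly below 39: 8. Equal to 39: 1.
PR = 9/12 × 100 = 75.0

75.0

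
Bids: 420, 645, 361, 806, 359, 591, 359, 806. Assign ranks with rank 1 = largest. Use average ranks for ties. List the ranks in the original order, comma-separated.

5, 3, 6, 1.5, 7.5, 4, 7.5, 1.5

Sorted (descending): 806, 806, 645, 591, 420, 361, 359, 359
The 2 values of 806 occupy positions 1–2 → average rank (1+2)/2 = 1.5.
The 2 values of 359 occupy positions 7–8 → average rank (7+8)/2 = 7.5.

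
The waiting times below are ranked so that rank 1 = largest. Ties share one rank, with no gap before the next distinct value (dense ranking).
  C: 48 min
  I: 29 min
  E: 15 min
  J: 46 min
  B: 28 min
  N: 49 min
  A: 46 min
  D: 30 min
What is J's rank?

Sorted (descending): 49, 48, 46, 46, 30, 29, 28, 15
The 2 values of 46 share dense rank 3.
Remaining distinct values take the next consecutive integers.
J has value 46 min → rank 3.

3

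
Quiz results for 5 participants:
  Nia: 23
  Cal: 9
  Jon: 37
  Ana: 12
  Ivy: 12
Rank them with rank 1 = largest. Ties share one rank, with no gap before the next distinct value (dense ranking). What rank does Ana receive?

Sorted (descending): 37, 23, 12, 12, 9
The 2 values of 12 share dense rank 3.
Remaining distinct values take the next consecutive integers.
Ana has value 12 → rank 3.

3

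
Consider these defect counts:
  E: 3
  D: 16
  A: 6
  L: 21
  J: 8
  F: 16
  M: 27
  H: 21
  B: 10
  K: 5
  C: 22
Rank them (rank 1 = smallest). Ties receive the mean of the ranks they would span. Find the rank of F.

Sorted (ascending): 3, 5, 6, 8, 10, 16, 16, 21, 21, 22, 27
The 2 values of 16 occupy positions 6–7 → average rank (6+7)/2 = 6.5.
The 2 values of 21 occupy positions 8–9 → average rank (8+9)/2 = 8.5.
F has value 16 → rank 6.5.

6.5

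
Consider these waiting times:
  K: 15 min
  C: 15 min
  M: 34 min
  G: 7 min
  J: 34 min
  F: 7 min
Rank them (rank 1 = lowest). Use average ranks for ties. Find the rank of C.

Sorted (ascending): 7, 7, 15, 15, 34, 34
The 2 values of 7 occupy positions 1–2 → average rank (1+2)/2 = 1.5.
The 2 values of 15 occupy positions 3–4 → average rank (3+4)/2 = 3.5.
The 2 values of 34 occupy positions 5–6 → average rank (5+6)/2 = 5.5.
C has value 15 min → rank 3.5.

3.5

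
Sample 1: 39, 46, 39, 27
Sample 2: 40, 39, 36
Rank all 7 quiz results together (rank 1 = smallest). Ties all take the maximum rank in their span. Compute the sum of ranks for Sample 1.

18

Sorted (ascending): 27, 36, 39, 39, 39, 40, 46
The 3 values of 39 occupy positions 3–5 → each gets rank 5.
Sample 1 values → pooled ranks: 39→5, 46→7, 39→5, 27→1
Rank sum = 5 + 7 + 5 + 1 = 18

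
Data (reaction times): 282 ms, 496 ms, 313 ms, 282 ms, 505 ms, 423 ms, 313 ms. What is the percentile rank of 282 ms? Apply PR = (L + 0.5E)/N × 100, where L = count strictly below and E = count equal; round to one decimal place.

14.3

N = 7.
Strictly below 282: 0. Equal to 282: 2.
PR = (0 + 0.5·2)/7 × 100 = 14.3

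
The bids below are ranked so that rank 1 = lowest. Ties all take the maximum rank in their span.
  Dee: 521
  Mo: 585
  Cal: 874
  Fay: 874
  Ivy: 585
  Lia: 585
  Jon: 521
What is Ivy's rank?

5

Sorted (ascending): 521, 521, 585, 585, 585, 874, 874
The 2 values of 521 occupy positions 1–2 → each gets rank 2.
The 3 values of 585 occupy positions 3–5 → each gets rank 5.
The 2 values of 874 occupy positions 6–7 → each gets rank 7.
Ivy has value 585 → rank 5.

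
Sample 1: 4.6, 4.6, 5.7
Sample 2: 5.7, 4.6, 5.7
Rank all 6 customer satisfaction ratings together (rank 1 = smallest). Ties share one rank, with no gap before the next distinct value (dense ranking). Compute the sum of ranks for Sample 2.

Sorted (ascending): 4.6, 4.6, 4.6, 5.7, 5.7, 5.7
The 3 values of 4.6 share dense rank 1.
The 3 values of 5.7 share dense rank 2.
Sample 2 values → pooled ranks: 5.7→2, 4.6→1, 5.7→2
Rank sum = 2 + 1 + 2 = 5

5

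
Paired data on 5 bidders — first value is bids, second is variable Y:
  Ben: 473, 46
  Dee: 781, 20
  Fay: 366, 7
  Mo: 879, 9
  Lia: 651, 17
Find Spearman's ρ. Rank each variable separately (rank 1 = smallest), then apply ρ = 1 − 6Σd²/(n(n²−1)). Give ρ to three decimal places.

0.100

Ranks of variable 1: 2, 4, 1, 5, 3
Ranks of variable 2: 5, 4, 1, 2, 3
d = r₁ − r₂: -3, 0, 0, 3, 0
d²: 9, 0, 0, 9, 0; Σd² = 18
ρ = 1 − 6·18/(5·24) = 1 − 108/120 = 0.100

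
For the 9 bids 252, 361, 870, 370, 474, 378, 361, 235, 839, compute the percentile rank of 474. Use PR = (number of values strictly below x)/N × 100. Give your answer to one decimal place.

66.7

N = 9.
Strictly below 474: 6. Equal to 474: 1.
PR = 6/9 × 100 = 66.7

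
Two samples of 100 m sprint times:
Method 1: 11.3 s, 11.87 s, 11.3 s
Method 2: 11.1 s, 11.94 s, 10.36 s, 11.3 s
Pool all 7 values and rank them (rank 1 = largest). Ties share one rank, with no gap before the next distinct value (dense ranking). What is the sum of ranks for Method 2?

13

Sorted (descending): 11.94, 11.87, 11.3, 11.3, 11.3, 11.1, 10.36
The 3 values of 11.3 share dense rank 3.
Remaining distinct values take the next consecutive integers.
Method 2 values → pooled ranks: 11.1→4, 11.94→1, 10.36→5, 11.3→3
Rank sum = 4 + 1 + 5 + 3 = 13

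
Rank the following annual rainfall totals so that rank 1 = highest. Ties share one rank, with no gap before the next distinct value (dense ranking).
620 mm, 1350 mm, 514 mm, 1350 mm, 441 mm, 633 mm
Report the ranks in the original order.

Sorted (descending): 1350, 1350, 633, 620, 514, 441
The 2 values of 1350 share dense rank 1.
Remaining distinct values take the next consecutive integers.

3, 1, 4, 1, 5, 2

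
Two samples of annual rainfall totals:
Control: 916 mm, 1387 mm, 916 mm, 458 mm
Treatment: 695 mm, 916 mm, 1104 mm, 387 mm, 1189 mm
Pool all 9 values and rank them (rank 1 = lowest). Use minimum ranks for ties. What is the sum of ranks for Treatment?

23

Sorted (ascending): 387, 458, 695, 916, 916, 916, 1104, 1189, 1387
The 3 values of 916 occupy positions 4–6 → each gets rank 4.
Treatment values → pooled ranks: 695→3, 916→4, 1104→7, 387→1, 1189→8
Rank sum = 3 + 4 + 7 + 1 + 8 = 23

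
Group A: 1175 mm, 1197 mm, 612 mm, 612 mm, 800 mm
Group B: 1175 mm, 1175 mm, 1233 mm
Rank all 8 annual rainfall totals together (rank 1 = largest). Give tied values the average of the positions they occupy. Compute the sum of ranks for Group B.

9

Sorted (descending): 1233, 1197, 1175, 1175, 1175, 800, 612, 612
The 3 values of 1175 occupy positions 3–5 → average rank 4.
The 2 values of 612 occupy positions 7–8 → average rank (7+8)/2 = 7.5.
Group B values → pooled ranks: 1175→4, 1175→4, 1233→1
Rank sum = 4 + 4 + 1 = 9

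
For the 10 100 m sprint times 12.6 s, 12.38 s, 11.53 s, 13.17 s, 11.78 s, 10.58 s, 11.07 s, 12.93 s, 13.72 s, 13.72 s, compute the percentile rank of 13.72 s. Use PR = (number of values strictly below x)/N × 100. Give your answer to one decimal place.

80.0

N = 10.
Strictly below 13.72: 8. Equal to 13.72: 2.
PR = 8/10 × 100 = 80.0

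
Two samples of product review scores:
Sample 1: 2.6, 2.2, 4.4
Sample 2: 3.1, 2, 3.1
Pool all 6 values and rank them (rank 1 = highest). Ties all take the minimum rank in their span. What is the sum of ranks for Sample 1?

Sorted (descending): 4.4, 3.1, 3.1, 2.6, 2.2, 2
The 2 values of 3.1 occupy positions 2–3 → each gets rank 2.
Sample 1 values → pooled ranks: 2.6→4, 2.2→5, 4.4→1
Rank sum = 4 + 5 + 1 = 10

10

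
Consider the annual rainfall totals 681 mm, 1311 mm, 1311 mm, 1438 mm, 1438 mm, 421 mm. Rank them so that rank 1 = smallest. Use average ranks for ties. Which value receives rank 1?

Sorted (ascending): 421, 681, 1311, 1311, 1438, 1438
The 2 values of 1311 occupy positions 3–4 → average rank (3+4)/2 = 3.5.
The 2 values of 1438 occupy positions 5–6 → average rank (5+6)/2 = 5.5.
Rank 1 → value 421.

421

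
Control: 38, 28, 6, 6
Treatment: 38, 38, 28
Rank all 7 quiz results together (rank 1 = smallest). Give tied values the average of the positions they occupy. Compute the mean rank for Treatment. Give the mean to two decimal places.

5.17

Sorted (ascending): 6, 6, 28, 28, 38, 38, 38
The 2 values of 6 occupy positions 1–2 → average rank (1+2)/2 = 1.5.
The 2 values of 28 occupy positions 3–4 → average rank (3+4)/2 = 3.5.
The 3 values of 38 occupy positions 5–7 → average rank 6.
Treatment values → pooled ranks: 38→6, 38→6, 28→3.5
Mean rank = (6 + 6 + 3.5) / 3 = 5.17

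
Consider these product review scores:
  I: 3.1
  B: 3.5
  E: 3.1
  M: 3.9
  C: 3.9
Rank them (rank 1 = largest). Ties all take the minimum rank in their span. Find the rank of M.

1

Sorted (descending): 3.9, 3.9, 3.5, 3.1, 3.1
The 2 values of 3.9 occupy positions 1–2 → each gets rank 1.
The 2 values of 3.1 occupy positions 4–5 → each gets rank 4.
M has value 3.9 → rank 1.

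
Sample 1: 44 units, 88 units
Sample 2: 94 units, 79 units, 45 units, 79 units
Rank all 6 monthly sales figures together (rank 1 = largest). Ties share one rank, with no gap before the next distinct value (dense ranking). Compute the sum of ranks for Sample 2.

Sorted (descending): 94, 88, 79, 79, 45, 44
The 2 values of 79 share dense rank 3.
Remaining distinct values take the next consecutive integers.
Sample 2 values → pooled ranks: 94→1, 79→3, 45→4, 79→3
Rank sum = 1 + 3 + 4 + 3 = 11

11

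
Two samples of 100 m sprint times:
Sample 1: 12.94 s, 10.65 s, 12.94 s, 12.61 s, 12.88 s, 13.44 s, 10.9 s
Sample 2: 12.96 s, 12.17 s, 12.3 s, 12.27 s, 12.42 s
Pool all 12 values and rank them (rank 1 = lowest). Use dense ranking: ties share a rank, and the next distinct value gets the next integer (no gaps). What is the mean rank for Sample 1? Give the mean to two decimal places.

6.71

Sorted (ascending): 10.65, 10.9, 12.17, 12.27, 12.3, 12.42, 12.61, 12.88, 12.94, 12.94, 12.96, 13.44
The 2 values of 12.94 share dense rank 9.
Remaining distinct values take the next consecutive integers.
Sample 1 values → pooled ranks: 12.94→9, 10.65→1, 12.94→9, 12.61→7, 12.88→8, 13.44→11, 10.9→2
Mean rank = (9 + 1 + 9 + 7 + 8 + 11 + 2) / 7 = 6.71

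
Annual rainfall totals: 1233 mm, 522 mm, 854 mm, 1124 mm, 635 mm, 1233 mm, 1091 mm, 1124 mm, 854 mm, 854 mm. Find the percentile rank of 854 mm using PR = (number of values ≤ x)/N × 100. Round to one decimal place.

N = 10.
Strictly below 854: 2. Equal to 854: 3.
PR = 5/10 × 100 = 50.0

50.0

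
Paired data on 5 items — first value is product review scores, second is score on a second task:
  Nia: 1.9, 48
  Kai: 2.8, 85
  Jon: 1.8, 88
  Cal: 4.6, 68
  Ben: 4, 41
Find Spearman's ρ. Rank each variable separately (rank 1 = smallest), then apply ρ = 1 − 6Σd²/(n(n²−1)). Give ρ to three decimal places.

-0.500

Ranks of variable 1: 2, 3, 1, 5, 4
Ranks of variable 2: 2, 4, 5, 3, 1
d = r₁ − r₂: 0, -1, -4, 2, 3
d²: 0, 1, 16, 4, 9; Σd² = 30
ρ = 1 − 6·30/(5·24) = 1 − 180/120 = -0.500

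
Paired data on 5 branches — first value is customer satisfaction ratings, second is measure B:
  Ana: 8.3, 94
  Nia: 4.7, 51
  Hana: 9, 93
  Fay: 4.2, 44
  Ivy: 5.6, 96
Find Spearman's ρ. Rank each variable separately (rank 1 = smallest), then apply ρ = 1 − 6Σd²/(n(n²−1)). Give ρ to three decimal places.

0.600

Ranks of variable 1: 4, 2, 5, 1, 3
Ranks of variable 2: 4, 2, 3, 1, 5
d = r₁ − r₂: 0, 0, 2, 0, -2
d²: 0, 0, 4, 0, 4; Σd² = 8
ρ = 1 − 6·8/(5·24) = 1 − 48/120 = 0.600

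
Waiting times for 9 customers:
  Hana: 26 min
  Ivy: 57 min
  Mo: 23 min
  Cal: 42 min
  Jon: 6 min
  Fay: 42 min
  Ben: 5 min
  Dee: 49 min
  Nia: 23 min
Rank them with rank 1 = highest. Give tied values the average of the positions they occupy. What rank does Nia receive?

Sorted (descending): 57, 49, 42, 42, 26, 23, 23, 6, 5
The 2 values of 42 occupy positions 3–4 → average rank (3+4)/2 = 3.5.
The 2 values of 23 occupy positions 6–7 → average rank (6+7)/2 = 6.5.
Nia has value 23 min → rank 6.5.

6.5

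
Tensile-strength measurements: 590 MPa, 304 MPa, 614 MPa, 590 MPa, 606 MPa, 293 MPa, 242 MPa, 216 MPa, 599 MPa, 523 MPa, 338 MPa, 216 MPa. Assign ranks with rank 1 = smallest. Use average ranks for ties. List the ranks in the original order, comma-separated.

Sorted (ascending): 216, 216, 242, 293, 304, 338, 523, 590, 590, 599, 606, 614
The 2 values of 216 occupy positions 1–2 → average rank (1+2)/2 = 1.5.
The 2 values of 590 occupy positions 8–9 → average rank (8+9)/2 = 8.5.

8.5, 5, 12, 8.5, 11, 4, 3, 1.5, 10, 7, 6, 1.5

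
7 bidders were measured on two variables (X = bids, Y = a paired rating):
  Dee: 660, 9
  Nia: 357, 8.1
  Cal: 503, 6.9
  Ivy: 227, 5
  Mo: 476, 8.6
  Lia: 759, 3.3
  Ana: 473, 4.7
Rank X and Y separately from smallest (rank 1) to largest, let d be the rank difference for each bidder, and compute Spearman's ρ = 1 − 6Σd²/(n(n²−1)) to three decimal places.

0.000

Ranks of variable 1: 6, 2, 5, 1, 4, 7, 3
Ranks of variable 2: 7, 5, 4, 3, 6, 1, 2
d = r₁ − r₂: -1, -3, 1, -2, -2, 6, 1
d²: 1, 9, 1, 4, 4, 36, 1; Σd² = 56
ρ = 1 − 6·56/(7·48) = 1 − 336/336 = 0.000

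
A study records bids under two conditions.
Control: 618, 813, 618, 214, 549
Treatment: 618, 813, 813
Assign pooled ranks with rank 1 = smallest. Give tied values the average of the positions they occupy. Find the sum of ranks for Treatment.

Sorted (ascending): 214, 549, 618, 618, 618, 813, 813, 813
The 3 values of 618 occupy positions 3–5 → average rank 4.
The 3 values of 813 occupy positions 6–8 → average rank 7.
Treatment values → pooled ranks: 618→4, 813→7, 813→7
Rank sum = 4 + 7 + 7 = 18

18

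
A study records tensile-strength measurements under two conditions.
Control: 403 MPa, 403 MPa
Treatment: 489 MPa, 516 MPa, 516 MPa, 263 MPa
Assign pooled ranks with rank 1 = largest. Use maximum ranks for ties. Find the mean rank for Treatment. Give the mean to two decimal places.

Sorted (descending): 516, 516, 489, 403, 403, 263
The 2 values of 516 occupy positions 1–2 → each gets rank 2.
The 2 values of 403 occupy positions 4–5 → each gets rank 5.
Treatment values → pooled ranks: 489→3, 516→2, 516→2, 263→6
Mean rank = (3 + 2 + 2 + 6) / 4 = 3.25

3.25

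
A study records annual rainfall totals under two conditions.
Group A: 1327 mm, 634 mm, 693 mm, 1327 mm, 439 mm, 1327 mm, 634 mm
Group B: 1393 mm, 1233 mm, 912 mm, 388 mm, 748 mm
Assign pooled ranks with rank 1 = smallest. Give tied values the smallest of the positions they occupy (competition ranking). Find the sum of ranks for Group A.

Sorted (ascending): 388, 439, 634, 634, 693, 748, 912, 1233, 1327, 1327, 1327, 1393
The 2 values of 634 occupy positions 3–4 → each gets rank 3.
The 3 values of 1327 occupy positions 9–11 → each gets rank 9.
Group A values → pooled ranks: 1327→9, 634→3, 693→5, 1327→9, 439→2, 1327→9, 634→3
Rank sum = 9 + 3 + 5 + 9 + 2 + 9 + 3 = 40

40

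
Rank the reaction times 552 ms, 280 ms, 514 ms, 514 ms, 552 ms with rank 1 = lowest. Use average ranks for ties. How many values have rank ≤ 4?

3

Sorted (ascending): 280, 514, 514, 552, 552
The 2 values of 514 occupy positions 2–3 → average rank (2+3)/2 = 2.5.
The 2 values of 552 occupy positions 4–5 → average rank (4+5)/2 = 4.5.
Ranks ≤ 4: {1, 2.5, 2.5} → 3 values.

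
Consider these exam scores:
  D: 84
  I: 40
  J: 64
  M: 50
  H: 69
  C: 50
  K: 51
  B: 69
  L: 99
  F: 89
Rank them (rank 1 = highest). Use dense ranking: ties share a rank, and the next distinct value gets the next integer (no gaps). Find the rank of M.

Sorted (descending): 99, 89, 84, 69, 69, 64, 51, 50, 50, 40
The 2 values of 69 share dense rank 4.
The 2 values of 50 share dense rank 7.
Remaining distinct values take the next consecutive integers.
M has value 50 → rank 7.

7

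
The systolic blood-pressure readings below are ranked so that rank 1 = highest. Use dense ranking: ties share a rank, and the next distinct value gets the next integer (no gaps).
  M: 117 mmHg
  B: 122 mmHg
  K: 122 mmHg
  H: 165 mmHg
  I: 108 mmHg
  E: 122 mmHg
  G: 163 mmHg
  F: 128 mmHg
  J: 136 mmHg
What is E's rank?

5

Sorted (descending): 165, 163, 136, 128, 122, 122, 122, 117, 108
The 3 values of 122 share dense rank 5.
Remaining distinct values take the next consecutive integers.
E has value 122 mmHg → rank 5.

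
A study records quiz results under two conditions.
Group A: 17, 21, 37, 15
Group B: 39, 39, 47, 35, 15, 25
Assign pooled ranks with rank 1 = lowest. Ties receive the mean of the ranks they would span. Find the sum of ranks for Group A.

Sorted (ascending): 15, 15, 17, 21, 25, 35, 37, 39, 39, 47
The 2 values of 15 occupy positions 1–2 → average rank (1+2)/2 = 1.5.
The 2 values of 39 occupy positions 8–9 → average rank (8+9)/2 = 8.5.
Group A values → pooled ranks: 17→3, 21→4, 37→7, 15→1.5
Rank sum = 3 + 4 + 7 + 1.5 = 15.5

15.5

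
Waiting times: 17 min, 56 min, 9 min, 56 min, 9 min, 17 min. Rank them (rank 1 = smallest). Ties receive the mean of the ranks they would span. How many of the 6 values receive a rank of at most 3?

Sorted (ascending): 9, 9, 17, 17, 56, 56
The 2 values of 9 occupy positions 1–2 → average rank (1+2)/2 = 1.5.
The 2 values of 17 occupy positions 3–4 → average rank (3+4)/2 = 3.5.
The 2 values of 56 occupy positions 5–6 → average rank (5+6)/2 = 5.5.
Ranks ≤ 3: {1.5, 1.5} → 2 values.

2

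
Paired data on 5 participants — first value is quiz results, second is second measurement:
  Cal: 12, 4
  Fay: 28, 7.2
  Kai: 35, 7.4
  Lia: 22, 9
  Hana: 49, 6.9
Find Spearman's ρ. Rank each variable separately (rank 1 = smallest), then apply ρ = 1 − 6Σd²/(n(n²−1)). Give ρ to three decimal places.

0.100

Ranks of variable 1: 1, 3, 4, 2, 5
Ranks of variable 2: 1, 3, 4, 5, 2
d = r₁ − r₂: 0, 0, 0, -3, 3
d²: 0, 0, 0, 9, 9; Σd² = 18
ρ = 1 − 6·18/(5·24) = 1 − 108/120 = 0.100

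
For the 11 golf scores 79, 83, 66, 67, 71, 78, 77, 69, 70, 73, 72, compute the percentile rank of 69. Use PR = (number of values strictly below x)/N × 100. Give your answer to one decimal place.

18.2

N = 11.
Strictly below 69: 2. Equal to 69: 1.
PR = 2/11 × 100 = 18.2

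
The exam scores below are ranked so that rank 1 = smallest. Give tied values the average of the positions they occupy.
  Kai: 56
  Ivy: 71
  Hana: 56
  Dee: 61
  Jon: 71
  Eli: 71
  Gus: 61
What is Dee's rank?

Sorted (ascending): 56, 56, 61, 61, 71, 71, 71
The 2 values of 56 occupy positions 1–2 → average rank (1+2)/2 = 1.5.
The 2 values of 61 occupy positions 3–4 → average rank (3+4)/2 = 3.5.
The 3 values of 71 occupy positions 5–7 → average rank 6.
Dee has value 61 → rank 3.5.

3.5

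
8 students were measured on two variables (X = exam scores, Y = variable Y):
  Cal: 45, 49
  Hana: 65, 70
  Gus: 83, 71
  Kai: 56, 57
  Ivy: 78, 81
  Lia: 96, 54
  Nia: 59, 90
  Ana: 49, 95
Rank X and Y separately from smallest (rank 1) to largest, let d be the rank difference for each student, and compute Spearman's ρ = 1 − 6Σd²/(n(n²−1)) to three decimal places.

-0.024

Ranks of variable 1: 1, 5, 7, 3, 6, 8, 4, 2
Ranks of variable 2: 1, 4, 5, 3, 6, 2, 7, 8
d = r₁ − r₂: 0, 1, 2, 0, 0, 6, -3, -6
d²: 0, 1, 4, 0, 0, 36, 9, 36; Σd² = 86
ρ = 1 − 6·86/(8·63) = 1 − 516/504 = -0.024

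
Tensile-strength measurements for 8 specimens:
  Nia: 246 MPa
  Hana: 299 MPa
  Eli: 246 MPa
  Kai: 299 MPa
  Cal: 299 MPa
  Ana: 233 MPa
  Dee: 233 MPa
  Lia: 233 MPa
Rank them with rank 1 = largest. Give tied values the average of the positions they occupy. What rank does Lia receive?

7

Sorted (descending): 299, 299, 299, 246, 246, 233, 233, 233
The 3 values of 299 occupy positions 1–3 → average rank 2.
The 2 values of 246 occupy positions 4–5 → average rank (4+5)/2 = 4.5.
The 3 values of 233 occupy positions 6–8 → average rank 7.
Lia has value 233 MPa → rank 7.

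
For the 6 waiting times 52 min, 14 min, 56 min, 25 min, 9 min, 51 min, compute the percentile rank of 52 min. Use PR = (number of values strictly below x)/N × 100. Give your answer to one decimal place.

66.7

N = 6.
Strictly below 52: 4. Equal to 52: 1.
PR = 4/6 × 100 = 66.7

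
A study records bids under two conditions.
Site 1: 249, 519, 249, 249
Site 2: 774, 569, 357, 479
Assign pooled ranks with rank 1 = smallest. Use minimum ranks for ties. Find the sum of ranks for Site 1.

9

Sorted (ascending): 249, 249, 249, 357, 479, 519, 569, 774
The 3 values of 249 occupy positions 1–3 → each gets rank 1.
Site 1 values → pooled ranks: 249→1, 519→6, 249→1, 249→1
Rank sum = 1 + 6 + 1 + 1 = 9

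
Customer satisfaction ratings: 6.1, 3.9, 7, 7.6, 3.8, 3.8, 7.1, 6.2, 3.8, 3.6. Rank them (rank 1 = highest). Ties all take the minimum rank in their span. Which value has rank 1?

7.6

Sorted (descending): 7.6, 7.1, 7, 6.2, 6.1, 3.9, 3.8, 3.8, 3.8, 3.6
The 3 values of 3.8 occupy positions 7–9 → each gets rank 7.
Rank 1 → value 7.6.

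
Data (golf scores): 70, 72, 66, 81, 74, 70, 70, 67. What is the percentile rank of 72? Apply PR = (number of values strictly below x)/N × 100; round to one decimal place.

62.5

N = 8.
Strictly below 72: 5. Equal to 72: 1.
PR = 5/8 × 100 = 62.5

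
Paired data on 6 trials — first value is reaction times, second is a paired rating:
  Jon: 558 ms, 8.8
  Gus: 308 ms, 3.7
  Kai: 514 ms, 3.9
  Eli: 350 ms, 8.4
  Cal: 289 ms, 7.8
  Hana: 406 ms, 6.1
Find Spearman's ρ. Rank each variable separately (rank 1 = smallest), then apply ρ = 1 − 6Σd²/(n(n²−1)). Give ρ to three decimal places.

Ranks of variable 1: 6, 2, 5, 3, 1, 4
Ranks of variable 2: 6, 1, 2, 5, 4, 3
d = r₁ − r₂: 0, 1, 3, -2, -3, 1
d²: 0, 1, 9, 4, 9, 1; Σd² = 24
ρ = 1 − 6·24/(6·35) = 1 − 144/210 = 0.314

0.314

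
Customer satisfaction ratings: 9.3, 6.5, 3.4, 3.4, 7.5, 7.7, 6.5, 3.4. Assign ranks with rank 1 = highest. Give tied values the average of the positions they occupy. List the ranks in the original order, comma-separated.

1, 4.5, 7, 7, 3, 2, 4.5, 7

Sorted (descending): 9.3, 7.7, 7.5, 6.5, 6.5, 3.4, 3.4, 3.4
The 2 values of 6.5 occupy positions 4–5 → average rank (4+5)/2 = 4.5.
The 3 values of 3.4 occupy positions 6–8 → average rank 7.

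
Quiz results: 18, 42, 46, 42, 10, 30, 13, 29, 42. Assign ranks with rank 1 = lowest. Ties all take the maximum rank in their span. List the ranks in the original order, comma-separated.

3, 8, 9, 8, 1, 5, 2, 4, 8

Sorted (ascending): 10, 13, 18, 29, 30, 42, 42, 42, 46
The 3 values of 42 occupy positions 6–8 → each gets rank 8.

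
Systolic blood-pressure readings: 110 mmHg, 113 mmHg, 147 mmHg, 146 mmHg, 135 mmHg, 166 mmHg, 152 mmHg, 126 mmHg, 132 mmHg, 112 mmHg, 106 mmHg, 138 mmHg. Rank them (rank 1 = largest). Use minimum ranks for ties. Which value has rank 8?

Sorted (descending): 166, 152, 147, 146, 138, 135, 132, 126, 113, 112, 110, 106
No ties — each value takes its position as its rank.
Rank 8 → value 126.

126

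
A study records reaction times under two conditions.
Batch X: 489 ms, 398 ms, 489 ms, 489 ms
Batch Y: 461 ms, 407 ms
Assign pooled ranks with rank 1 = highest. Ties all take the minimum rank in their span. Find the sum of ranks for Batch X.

Sorted (descending): 489, 489, 489, 461, 407, 398
The 3 values of 489 occupy positions 1–3 → each gets rank 1.
Batch X values → pooled ranks: 489→1, 398→6, 489→1, 489→1
Rank sum = 1 + 6 + 1 + 1 = 9

9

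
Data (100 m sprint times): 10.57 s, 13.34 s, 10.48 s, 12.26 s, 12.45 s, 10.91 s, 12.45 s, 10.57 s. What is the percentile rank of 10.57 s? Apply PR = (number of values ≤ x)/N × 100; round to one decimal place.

37.5

N = 8.
Strictly below 10.57: 1. Equal to 10.57: 2.
PR = 3/8 × 100 = 37.5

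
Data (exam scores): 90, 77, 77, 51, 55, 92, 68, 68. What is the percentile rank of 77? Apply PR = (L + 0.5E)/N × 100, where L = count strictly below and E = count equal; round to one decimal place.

N = 8.
Strictly below 77: 4. Equal to 77: 2.
PR = (4 + 0.5·2)/8 × 100 = 62.5

62.5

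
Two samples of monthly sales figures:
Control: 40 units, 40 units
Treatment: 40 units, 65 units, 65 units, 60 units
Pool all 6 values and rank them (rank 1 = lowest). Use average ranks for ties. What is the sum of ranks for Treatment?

Sorted (ascending): 40, 40, 40, 60, 65, 65
The 3 values of 40 occupy positions 1–3 → average rank 2.
The 2 values of 65 occupy positions 5–6 → average rank (5+6)/2 = 5.5.
Treatment values → pooled ranks: 40→2, 65→5.5, 65→5.5, 60→4
Rank sum = 2 + 5.5 + 5.5 + 4 = 17

17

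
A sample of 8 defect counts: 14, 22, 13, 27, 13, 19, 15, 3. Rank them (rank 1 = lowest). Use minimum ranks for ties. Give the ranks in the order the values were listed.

Sorted (ascending): 3, 13, 13, 14, 15, 19, 22, 27
The 2 values of 13 occupy positions 2–3 → each gets rank 2.

4, 7, 2, 8, 2, 6, 5, 1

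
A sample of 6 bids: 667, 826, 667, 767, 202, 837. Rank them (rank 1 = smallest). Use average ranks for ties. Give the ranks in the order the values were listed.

2.5, 5, 2.5, 4, 1, 6

Sorted (ascending): 202, 667, 667, 767, 826, 837
The 2 values of 667 occupy positions 2–3 → average rank (2+3)/2 = 2.5.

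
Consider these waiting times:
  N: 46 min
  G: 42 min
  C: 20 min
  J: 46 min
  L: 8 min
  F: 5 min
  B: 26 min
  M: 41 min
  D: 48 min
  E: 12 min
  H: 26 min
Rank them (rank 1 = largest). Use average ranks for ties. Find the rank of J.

2.5

Sorted (descending): 48, 46, 46, 42, 41, 26, 26, 20, 12, 8, 5
The 2 values of 46 occupy positions 2–3 → average rank (2+3)/2 = 2.5.
The 2 values of 26 occupy positions 6–7 → average rank (6+7)/2 = 6.5.
J has value 46 min → rank 2.5.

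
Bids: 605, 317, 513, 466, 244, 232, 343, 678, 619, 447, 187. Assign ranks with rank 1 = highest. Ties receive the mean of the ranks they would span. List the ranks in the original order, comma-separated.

3, 8, 4, 5, 9, 10, 7, 1, 2, 6, 11

Sorted (descending): 678, 619, 605, 513, 466, 447, 343, 317, 244, 232, 187
No ties — each value takes its position as its rank.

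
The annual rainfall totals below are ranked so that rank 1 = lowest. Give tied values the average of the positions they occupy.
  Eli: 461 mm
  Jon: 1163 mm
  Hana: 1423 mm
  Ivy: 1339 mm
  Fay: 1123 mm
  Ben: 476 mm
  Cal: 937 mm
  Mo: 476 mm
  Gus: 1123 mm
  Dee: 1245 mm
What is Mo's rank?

Sorted (ascending): 461, 476, 476, 937, 1123, 1123, 1163, 1245, 1339, 1423
The 2 values of 476 occupy positions 2–3 → average rank (2+3)/2 = 2.5.
The 2 values of 1123 occupy positions 5–6 → average rank (5+6)/2 = 5.5.
Mo has value 476 mm → rank 2.5.

2.5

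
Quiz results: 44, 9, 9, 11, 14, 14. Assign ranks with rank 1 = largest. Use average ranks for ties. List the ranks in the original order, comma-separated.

Sorted (descending): 44, 14, 14, 11, 9, 9
The 2 values of 14 occupy positions 2–3 → average rank (2+3)/2 = 2.5.
The 2 values of 9 occupy positions 5–6 → average rank (5+6)/2 = 5.5.

1, 5.5, 5.5, 4, 2.5, 2.5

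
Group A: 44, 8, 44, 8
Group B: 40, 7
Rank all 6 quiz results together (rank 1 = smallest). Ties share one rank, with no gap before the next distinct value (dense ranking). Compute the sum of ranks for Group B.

4

Sorted (ascending): 7, 8, 8, 40, 44, 44
The 2 values of 8 share dense rank 2.
The 2 values of 44 share dense rank 4.
Remaining distinct values take the next consecutive integers.
Group B values → pooled ranks: 40→3, 7→1
Rank sum = 3 + 1 = 4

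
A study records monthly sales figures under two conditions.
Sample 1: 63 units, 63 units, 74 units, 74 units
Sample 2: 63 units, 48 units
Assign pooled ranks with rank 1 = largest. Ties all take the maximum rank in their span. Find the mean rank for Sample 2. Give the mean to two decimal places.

5.50

Sorted (descending): 74, 74, 63, 63, 63, 48
The 2 values of 74 occupy positions 1–2 → each gets rank 2.
The 3 values of 63 occupy positions 3–5 → each gets rank 5.
Sample 2 values → pooled ranks: 63→5, 48→6
Mean rank = (5 + 6) / 2 = 5.50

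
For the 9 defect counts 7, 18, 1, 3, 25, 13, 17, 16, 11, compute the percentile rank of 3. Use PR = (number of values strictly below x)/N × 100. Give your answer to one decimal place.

11.1

N = 9.
Strictly below 3: 1. Equal to 3: 1.
PR = 1/9 × 100 = 11.1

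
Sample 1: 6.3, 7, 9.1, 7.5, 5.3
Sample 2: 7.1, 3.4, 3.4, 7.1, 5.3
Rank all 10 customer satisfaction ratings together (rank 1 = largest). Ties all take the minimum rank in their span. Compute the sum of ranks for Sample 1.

Sorted (descending): 9.1, 7.5, 7.1, 7.1, 7, 6.3, 5.3, 5.3, 3.4, 3.4
The 2 values of 7.1 occupy positions 3–4 → each gets rank 3.
The 2 values of 5.3 occupy positions 7–8 → each gets rank 7.
The 2 values of 3.4 occupy positions 9–10 → each gets rank 9.
Sample 1 values → pooled ranks: 6.3→6, 7→5, 9.1→1, 7.5→2, 5.3→7
Rank sum = 6 + 5 + 1 + 2 + 7 = 21

21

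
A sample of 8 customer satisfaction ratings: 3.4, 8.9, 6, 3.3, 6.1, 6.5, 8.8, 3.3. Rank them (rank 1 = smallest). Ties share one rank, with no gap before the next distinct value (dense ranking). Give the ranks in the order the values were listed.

Sorted (ascending): 3.3, 3.3, 3.4, 6, 6.1, 6.5, 8.8, 8.9
The 2 values of 3.3 share dense rank 1.
Remaining distinct values take the next consecutive integers.

2, 7, 3, 1, 4, 5, 6, 1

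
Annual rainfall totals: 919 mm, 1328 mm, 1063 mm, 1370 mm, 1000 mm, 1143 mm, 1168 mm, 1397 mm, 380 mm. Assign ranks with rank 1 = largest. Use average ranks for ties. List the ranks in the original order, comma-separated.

Sorted (descending): 1397, 1370, 1328, 1168, 1143, 1063, 1000, 919, 380
No ties — each value takes its position as its rank.

8, 3, 6, 2, 7, 5, 4, 1, 9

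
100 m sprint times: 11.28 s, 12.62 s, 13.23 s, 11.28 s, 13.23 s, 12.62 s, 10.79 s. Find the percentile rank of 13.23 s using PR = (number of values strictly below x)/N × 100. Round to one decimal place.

N = 7.
Strictly below 13.23: 5. Equal to 13.23: 2.
PR = 5/7 × 100 = 71.4

71.4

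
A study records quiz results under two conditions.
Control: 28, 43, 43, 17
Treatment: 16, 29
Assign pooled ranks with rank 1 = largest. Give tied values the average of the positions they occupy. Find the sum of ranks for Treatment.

Sorted (descending): 43, 43, 29, 28, 17, 16
The 2 values of 43 occupy positions 1–2 → average rank (1+2)/2 = 1.5.
Treatment values → pooled ranks: 16→6, 29→3
Rank sum = 6 + 3 = 9

9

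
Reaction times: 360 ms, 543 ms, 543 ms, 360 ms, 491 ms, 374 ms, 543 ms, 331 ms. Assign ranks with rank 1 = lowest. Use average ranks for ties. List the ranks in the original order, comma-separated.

2.5, 7, 7, 2.5, 5, 4, 7, 1

Sorted (ascending): 331, 360, 360, 374, 491, 543, 543, 543
The 2 values of 360 occupy positions 2–3 → average rank (2+3)/2 = 2.5.
The 3 values of 543 occupy positions 6–8 → average rank 7.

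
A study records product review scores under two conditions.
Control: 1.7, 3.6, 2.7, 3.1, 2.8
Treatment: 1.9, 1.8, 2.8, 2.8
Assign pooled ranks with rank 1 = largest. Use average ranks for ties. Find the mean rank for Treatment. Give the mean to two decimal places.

Sorted (descending): 3.6, 3.1, 2.8, 2.8, 2.8, 2.7, 1.9, 1.8, 1.7
The 3 values of 2.8 occupy positions 3–5 → average rank 4.
Treatment values → pooled ranks: 1.9→7, 1.8→8, 2.8→4, 2.8→4
Mean rank = (7 + 8 + 4 + 4) / 4 = 5.75

5.75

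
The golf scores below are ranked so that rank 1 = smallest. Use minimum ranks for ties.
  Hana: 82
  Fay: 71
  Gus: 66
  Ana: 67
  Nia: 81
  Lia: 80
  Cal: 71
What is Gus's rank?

Sorted (ascending): 66, 67, 71, 71, 80, 81, 82
The 2 values of 71 occupy positions 3–4 → each gets rank 3.
Gus has value 66 → rank 1.

1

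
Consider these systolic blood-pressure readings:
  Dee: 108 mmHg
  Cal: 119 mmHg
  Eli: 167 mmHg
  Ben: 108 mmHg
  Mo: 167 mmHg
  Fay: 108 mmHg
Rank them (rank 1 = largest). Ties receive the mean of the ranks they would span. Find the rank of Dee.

Sorted (descending): 167, 167, 119, 108, 108, 108
The 2 values of 167 occupy positions 1–2 → average rank (1+2)/2 = 1.5.
The 3 values of 108 occupy positions 4–6 → average rank 5.
Dee has value 108 mmHg → rank 5.

5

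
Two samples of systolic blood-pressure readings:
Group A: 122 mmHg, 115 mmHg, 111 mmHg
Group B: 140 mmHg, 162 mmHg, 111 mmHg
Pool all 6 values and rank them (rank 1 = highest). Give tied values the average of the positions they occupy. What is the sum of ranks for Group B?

8.5

Sorted (descending): 162, 140, 122, 115, 111, 111
The 2 values of 111 occupy positions 5–6 → average rank (5+6)/2 = 5.5.
Group B values → pooled ranks: 140→2, 162→1, 111→5.5
Rank sum = 2 + 1 + 5.5 = 8.5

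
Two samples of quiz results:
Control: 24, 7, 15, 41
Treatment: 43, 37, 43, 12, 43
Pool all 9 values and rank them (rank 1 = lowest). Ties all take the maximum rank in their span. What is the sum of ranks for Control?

14

Sorted (ascending): 7, 12, 15, 24, 37, 41, 43, 43, 43
The 3 values of 43 occupy positions 7–9 → each gets rank 9.
Control values → pooled ranks: 24→4, 7→1, 15→3, 41→6
Rank sum = 4 + 1 + 3 + 6 = 14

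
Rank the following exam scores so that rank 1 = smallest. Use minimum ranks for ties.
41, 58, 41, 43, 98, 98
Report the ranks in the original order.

Sorted (ascending): 41, 41, 43, 58, 98, 98
The 2 values of 41 occupy positions 1–2 → each gets rank 1.
The 2 values of 98 occupy positions 5–6 → each gets rank 5.

1, 4, 1, 3, 5, 5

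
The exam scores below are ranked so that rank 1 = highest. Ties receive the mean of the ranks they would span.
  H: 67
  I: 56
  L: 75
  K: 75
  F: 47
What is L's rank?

Sorted (descending): 75, 75, 67, 56, 47
The 2 values of 75 occupy positions 1–2 → average rank (1+2)/2 = 1.5.
L has value 75 → rank 1.5.

1.5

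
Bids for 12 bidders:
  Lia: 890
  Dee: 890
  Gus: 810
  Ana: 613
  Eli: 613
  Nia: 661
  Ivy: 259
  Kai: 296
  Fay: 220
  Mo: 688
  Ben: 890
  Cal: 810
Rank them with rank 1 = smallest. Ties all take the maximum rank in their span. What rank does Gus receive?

Sorted (ascending): 220, 259, 296, 613, 613, 661, 688, 810, 810, 890, 890, 890
The 2 values of 613 occupy positions 4–5 → each gets rank 5.
The 2 values of 810 occupy positions 8–9 → each gets rank 9.
The 3 values of 890 occupy positions 10–12 → each gets rank 12.
Gus has value 810 → rank 9.

9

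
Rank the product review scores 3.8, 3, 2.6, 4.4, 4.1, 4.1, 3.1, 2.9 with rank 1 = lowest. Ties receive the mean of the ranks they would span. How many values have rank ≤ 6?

Sorted (ascending): 2.6, 2.9, 3, 3.1, 3.8, 4.1, 4.1, 4.4
The 2 values of 4.1 occupy positions 6–7 → average rank (6+7)/2 = 6.5.
Ranks ≤ 6: {1, 2, 3, 4, 5} → 5 values.

5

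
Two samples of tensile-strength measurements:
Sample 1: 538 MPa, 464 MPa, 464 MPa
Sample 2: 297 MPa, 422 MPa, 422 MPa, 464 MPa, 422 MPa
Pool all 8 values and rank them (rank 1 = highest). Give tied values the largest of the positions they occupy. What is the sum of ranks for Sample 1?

Sorted (descending): 538, 464, 464, 464, 422, 422, 422, 297
The 3 values of 464 occupy positions 2–4 → each gets rank 4.
The 3 values of 422 occupy positions 5–7 → each gets rank 7.
Sample 1 values → pooled ranks: 538→1, 464→4, 464→4
Rank sum = 1 + 4 + 4 = 9

9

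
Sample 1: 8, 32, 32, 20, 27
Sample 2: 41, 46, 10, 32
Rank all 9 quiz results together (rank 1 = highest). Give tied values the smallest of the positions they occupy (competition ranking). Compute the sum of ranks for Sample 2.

Sorted (descending): 46, 41, 32, 32, 32, 27, 20, 10, 8
The 3 values of 32 occupy positions 3–5 → each gets rank 3.
Sample 2 values → pooled ranks: 41→2, 46→1, 10→8, 32→3
Rank sum = 2 + 1 + 8 + 3 = 14

14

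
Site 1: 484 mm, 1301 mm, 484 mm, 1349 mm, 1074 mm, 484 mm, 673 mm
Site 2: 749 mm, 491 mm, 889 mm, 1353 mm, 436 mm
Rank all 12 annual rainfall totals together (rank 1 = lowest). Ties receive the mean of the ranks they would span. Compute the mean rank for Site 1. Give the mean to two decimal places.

6.43

Sorted (ascending): 436, 484, 484, 484, 491, 673, 749, 889, 1074, 1301, 1349, 1353
The 3 values of 484 occupy positions 2–4 → average rank 3.
Site 1 values → pooled ranks: 484→3, 1301→10, 484→3, 1349→11, 1074→9, 484→3, 673→6
Mean rank = (3 + 10 + 3 + 11 + 9 + 3 + 6) / 7 = 6.43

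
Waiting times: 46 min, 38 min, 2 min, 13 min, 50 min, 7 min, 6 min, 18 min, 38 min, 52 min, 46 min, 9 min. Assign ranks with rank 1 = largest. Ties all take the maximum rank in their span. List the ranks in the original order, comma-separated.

4, 6, 12, 8, 2, 10, 11, 7, 6, 1, 4, 9

Sorted (descending): 52, 50, 46, 46, 38, 38, 18, 13, 9, 7, 6, 2
The 2 values of 46 occupy positions 3–4 → each gets rank 4.
The 2 values of 38 occupy positions 5–6 → each gets rank 6.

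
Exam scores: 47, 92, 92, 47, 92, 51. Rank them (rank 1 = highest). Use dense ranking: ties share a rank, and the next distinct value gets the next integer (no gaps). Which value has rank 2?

Sorted (descending): 92, 92, 92, 51, 47, 47
The 3 values of 92 share dense rank 1.
The 2 values of 47 share dense rank 3.
Remaining distinct values take the next consecutive integers.
Rank 2 → value 51.

51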